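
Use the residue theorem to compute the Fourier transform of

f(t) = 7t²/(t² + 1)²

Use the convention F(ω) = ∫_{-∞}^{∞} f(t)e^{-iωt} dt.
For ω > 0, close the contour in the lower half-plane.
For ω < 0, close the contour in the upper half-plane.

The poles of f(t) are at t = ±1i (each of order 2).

Let g(z) = f(z)e^{-iωz}; for large |z| the factor e^{-iωz} decays in the lower half-plane when ω > 0 and in the upper half-plane when ω < 0.

Case ω > 0 (lower half-plane, clockwise contour ⇒ F(ω) = -2πi·ΣRes):
  Res_{z = - i} g(z) = \frac{7 i \left(1 - \omega\right) e^{- \omega}}{4} (pole of order 2)
  F(ω) = -2πi·ΣRes = \frac{7 \pi \left(1 - \omega\right) e^{- \omega}}{2}

Case ω < 0 (upper half-plane, counterclockwise contour ⇒ F(ω) = +2πi·ΣRes):
  Res_{z = i} g(z) = \frac{7 i \left(- \omega - 1\right) e^{\omega}}{4} (pole of order 2)
  F(ω) = 2πi·ΣRes = \frac{7 \pi \left(\omega + 1\right) e^{\omega}}{2}

Both cases combine into a single formula in |ω|:

F(ω) = \frac{7 \pi \left(1 - \left|{\omega}\right|\right) e^{- \left|{\omega}\right|}}{2}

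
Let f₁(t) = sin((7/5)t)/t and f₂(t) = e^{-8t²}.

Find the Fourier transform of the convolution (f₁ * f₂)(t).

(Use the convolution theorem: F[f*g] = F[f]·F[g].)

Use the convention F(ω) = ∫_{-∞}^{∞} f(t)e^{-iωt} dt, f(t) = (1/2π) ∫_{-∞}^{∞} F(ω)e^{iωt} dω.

F[f₁*f₂](ω) = \begin{cases} \frac{\sqrt{2} \pi^{\frac{3}{2}} e^{- \frac{\omega^{2}}{32}}}{4} & \text{for}\: \omega > - \frac{7}{5} \wedge \omega < \frac{7}{5} \\0 & \text{otherwise} \end{cases}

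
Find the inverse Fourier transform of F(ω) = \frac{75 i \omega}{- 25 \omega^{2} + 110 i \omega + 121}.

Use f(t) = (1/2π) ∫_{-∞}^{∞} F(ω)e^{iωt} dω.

f(t) = 3 \left(1 - \frac{11 t}{5}\right) e^{- \frac{11 t}{5}} u\left(t\right)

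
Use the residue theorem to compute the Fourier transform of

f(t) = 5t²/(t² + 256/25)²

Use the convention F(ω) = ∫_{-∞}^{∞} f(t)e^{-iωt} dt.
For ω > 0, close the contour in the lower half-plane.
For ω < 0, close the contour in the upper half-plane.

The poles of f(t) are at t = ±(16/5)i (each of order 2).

Let g(z) = f(z)e^{-iωz}; for large |z| the factor e^{-iωz} decays in the lower half-plane when ω > 0 and in the upper half-plane when ω < 0.

Case ω > 0 (lower half-plane, clockwise contour ⇒ F(ω) = -2πi·ΣRes):
  Res_{z = - \frac{16 i}{5}} g(z) = \frac{5 i \left(5 - 16 \omega\right) e^{- \frac{16 \omega}{5}}}{64} (pole of order 2)
  F(ω) = -2πi·ΣRes = \frac{5 \pi \left(5 - 16 \omega\right) e^{- \frac{16 \omega}{5}}}{32}

Case ω < 0 (upper half-plane, counterclockwise contour ⇒ F(ω) = +2πi·ΣRes):
  Res_{z = \frac{16 i}{5}} g(z) = \frac{5 i \left(- 16 \omega - 5\right) e^{\frac{16 \omega}{5}}}{64} (pole of order 2)
  F(ω) = 2πi·ΣRes = \frac{5 \pi \left(16 \omega + 5\right) e^{\frac{16 \omega}{5}}}{32}

Both cases combine into a single formula in |ω|:

F(ω) = \frac{5 \pi \left(5 - 16 \left|{\omega}\right|\right) e^{- \frac{16 \left|{\omega}\right|}{5}}}{32}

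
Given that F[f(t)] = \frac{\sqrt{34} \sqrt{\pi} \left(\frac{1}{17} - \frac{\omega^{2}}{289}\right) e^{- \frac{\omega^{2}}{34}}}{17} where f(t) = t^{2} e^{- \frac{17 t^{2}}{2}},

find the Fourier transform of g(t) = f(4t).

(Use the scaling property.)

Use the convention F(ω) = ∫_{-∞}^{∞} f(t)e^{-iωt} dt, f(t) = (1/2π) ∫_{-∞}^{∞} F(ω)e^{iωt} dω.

F[g](ω) = \frac{\sqrt{34} \sqrt{\pi} \left(272 - \omega^{2}\right) e^{- \frac{\omega^{2}}{544}}}{314432}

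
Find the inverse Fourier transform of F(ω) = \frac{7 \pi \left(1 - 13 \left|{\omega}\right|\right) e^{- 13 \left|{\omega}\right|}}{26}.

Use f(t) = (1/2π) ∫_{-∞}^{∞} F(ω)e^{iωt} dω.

f(t) = \frac{7 t^{2}}{\left(t^{2} + 169\right)^{2}}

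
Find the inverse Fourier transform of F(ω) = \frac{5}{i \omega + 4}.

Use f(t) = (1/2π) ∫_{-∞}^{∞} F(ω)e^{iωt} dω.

f(t) = 5 e^{- 4 t} u\left(t\right)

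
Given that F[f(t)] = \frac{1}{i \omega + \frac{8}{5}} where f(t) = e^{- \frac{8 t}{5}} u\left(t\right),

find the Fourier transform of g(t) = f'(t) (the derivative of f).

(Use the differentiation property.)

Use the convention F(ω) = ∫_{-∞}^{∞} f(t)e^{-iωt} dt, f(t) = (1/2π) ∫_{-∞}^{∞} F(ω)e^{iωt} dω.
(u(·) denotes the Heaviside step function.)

F[g](ω) = \frac{5 \omega}{5 \omega - 8 i}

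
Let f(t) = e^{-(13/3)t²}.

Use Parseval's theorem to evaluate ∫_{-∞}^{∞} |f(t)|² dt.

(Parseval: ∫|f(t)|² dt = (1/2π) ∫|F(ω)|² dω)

∫|f(t)|² dt = \frac{\sqrt{78} \sqrt{\pi}}{26}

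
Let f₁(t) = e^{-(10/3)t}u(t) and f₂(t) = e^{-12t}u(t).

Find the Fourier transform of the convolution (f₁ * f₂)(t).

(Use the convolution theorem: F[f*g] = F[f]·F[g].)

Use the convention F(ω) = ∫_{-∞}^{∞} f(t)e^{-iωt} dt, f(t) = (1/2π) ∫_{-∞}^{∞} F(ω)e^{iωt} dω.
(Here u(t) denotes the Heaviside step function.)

F[f₁*f₂](ω) = \frac{3}{\left(i \omega + 12\right) \left(3 i \omega + 10\right)}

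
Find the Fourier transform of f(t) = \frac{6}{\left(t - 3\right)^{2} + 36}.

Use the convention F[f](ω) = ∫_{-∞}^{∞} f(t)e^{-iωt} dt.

F(ω) = \pi e^{- 3 i \omega - 6 \left|{\omega}\right|}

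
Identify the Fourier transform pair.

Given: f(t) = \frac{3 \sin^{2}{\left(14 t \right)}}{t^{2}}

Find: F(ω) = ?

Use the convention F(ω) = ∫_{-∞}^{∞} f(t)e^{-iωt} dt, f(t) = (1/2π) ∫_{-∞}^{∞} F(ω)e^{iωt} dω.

F(ω) = \begin{cases} \frac{3 \pi \left(28 - \left|{\omega}\right|\right)}{2} & \text{for}\: \omega > -28 \wedge \omega < 28 \\0 & \text{otherwise} \end{cases}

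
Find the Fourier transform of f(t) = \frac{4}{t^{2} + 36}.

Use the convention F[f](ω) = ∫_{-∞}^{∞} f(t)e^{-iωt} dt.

F(ω) = \frac{2 \pi e^{- 6 \left|{\omega}\right|}}{3}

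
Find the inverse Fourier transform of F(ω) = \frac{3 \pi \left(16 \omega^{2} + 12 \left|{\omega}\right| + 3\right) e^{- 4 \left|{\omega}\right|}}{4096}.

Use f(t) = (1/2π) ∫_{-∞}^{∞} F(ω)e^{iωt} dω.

f(t) = \frac{6}{\left(t^{2} + 16\right)^{3}}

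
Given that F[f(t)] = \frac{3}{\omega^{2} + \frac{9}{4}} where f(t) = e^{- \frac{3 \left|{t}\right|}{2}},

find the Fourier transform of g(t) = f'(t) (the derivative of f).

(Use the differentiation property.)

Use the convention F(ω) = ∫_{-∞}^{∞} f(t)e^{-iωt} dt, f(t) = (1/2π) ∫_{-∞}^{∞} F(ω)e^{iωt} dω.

F[g](ω) = \frac{12 i \omega}{4 \omega^{2} + 9}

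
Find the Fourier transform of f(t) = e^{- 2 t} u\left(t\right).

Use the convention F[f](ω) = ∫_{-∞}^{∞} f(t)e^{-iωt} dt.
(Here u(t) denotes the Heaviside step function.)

F(ω) = \frac{1}{i \omega + 2}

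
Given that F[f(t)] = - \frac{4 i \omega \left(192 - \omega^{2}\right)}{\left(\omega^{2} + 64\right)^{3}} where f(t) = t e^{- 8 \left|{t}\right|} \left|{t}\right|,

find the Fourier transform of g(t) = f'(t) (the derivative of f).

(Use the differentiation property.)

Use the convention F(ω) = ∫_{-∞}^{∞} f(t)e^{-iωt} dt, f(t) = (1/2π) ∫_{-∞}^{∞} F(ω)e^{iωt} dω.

F[g](ω) = \frac{4 \omega^{2} \left(192 - \omega^{2}\right)}{\left(\omega^{2} + 64\right)^{3}}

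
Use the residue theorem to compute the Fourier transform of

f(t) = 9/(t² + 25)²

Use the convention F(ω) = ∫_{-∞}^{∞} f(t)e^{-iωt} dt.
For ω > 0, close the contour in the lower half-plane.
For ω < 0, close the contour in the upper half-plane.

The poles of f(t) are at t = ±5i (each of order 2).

Let g(z) = f(z)e^{-iωz}; for large |z| the factor e^{-iωz} decays in the lower half-plane when ω > 0 and in the upper half-plane when ω < 0.

Case ω > 0 (lower half-plane, clockwise contour ⇒ F(ω) = -2πi·ΣRes):
  Res_{z = - 5 i} g(z) = \frac{9 i \left(5 \omega + 1\right) e^{- 5 \omega}}{500} (pole of order 2)
  F(ω) = -2πi·ΣRes = \frac{9 \pi \left(5 \omega + 1\right) e^{- 5 \omega}}{250}

Case ω < 0 (upper half-plane, counterclockwise contour ⇒ F(ω) = +2πi·ΣRes):
  Res_{z = 5 i} g(z) = \frac{9 i \left(5 \omega - 1\right) e^{5 \omega}}{500} (pole of order 2)
  F(ω) = 2πi·ΣRes = \frac{9 \pi \left(1 - 5 \omega\right) e^{5 \omega}}{250}

Both cases combine into a single formula in |ω|:

F(ω) = \frac{9 \pi \left(5 \left|{\omega}\right| + 1\right) e^{- 5 \left|{\omega}\right|}}{250}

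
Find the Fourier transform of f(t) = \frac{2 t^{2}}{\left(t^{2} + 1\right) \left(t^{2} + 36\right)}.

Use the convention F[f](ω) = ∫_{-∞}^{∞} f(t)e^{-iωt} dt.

F(ω) = \frac{2 \pi \left(6 - e^{5 \left|{\omega}\right|}\right) e^{- 6 \left|{\omega}\right|}}{35}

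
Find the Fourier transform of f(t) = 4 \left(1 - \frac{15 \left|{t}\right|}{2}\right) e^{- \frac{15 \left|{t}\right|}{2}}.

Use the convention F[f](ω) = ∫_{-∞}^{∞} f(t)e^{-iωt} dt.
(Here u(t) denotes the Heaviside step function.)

F(ω) = \frac{1920 \omega^{2}}{\left(4 \omega^{2} + 225\right)^{2}}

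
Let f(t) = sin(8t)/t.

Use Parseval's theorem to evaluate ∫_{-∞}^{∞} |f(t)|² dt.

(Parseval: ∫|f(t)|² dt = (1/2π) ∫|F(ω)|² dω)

∫|f(t)|² dt = 8 \pi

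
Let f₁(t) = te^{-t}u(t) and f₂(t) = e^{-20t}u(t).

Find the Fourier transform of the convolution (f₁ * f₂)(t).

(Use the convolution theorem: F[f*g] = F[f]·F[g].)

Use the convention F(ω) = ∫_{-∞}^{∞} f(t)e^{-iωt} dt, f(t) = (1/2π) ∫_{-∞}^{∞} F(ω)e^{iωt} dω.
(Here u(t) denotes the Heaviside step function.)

F[f₁*f₂](ω) = \frac{1}{\left(i \omega + 1\right)^{2} \left(i \omega + 20\right)}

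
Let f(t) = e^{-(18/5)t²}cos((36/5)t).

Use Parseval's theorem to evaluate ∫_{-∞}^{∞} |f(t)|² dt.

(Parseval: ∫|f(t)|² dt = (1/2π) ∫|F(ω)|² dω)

∫|f(t)|² dt = \frac{\sqrt{5} \sqrt{\pi} \left(1 + e^{\frac{36}{5}}\right)}{12 e^{\frac{36}{5}}}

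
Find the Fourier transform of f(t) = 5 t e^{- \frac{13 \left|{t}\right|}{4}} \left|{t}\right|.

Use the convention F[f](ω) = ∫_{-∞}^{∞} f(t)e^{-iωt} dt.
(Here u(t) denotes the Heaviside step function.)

F(ω) = \frac{5120 i \omega \left(16 \omega^{2} - 507\right)}{\left(16 \omega^{2} + 169\right)^{3}}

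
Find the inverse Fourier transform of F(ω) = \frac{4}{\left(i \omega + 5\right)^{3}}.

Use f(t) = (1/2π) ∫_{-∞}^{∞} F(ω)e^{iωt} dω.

f(t) = 2 t^{2} e^{- 5 t} u\left(t\right)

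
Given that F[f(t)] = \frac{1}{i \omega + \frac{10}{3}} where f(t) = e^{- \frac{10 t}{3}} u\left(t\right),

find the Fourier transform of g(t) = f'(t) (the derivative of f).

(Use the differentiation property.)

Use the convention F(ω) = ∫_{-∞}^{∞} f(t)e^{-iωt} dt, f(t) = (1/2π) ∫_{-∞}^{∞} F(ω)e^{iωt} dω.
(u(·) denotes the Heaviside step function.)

F[g](ω) = \frac{3 \omega}{3 \omega - 10 i}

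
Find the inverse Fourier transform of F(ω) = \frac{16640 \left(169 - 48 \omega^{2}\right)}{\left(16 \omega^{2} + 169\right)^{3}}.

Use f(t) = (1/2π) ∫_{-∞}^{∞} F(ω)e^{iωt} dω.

f(t) = 5 t^{2} e^{- \frac{13 \left|{t}\right|}{4}}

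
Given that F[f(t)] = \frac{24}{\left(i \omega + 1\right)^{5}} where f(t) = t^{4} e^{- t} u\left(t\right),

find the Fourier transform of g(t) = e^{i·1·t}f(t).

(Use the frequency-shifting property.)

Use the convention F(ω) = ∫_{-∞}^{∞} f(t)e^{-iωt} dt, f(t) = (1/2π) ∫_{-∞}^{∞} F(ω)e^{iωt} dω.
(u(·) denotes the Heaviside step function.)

F[g](ω) = \frac{24}{\left(i \left(\omega - 1\right) + 1\right)^{5}}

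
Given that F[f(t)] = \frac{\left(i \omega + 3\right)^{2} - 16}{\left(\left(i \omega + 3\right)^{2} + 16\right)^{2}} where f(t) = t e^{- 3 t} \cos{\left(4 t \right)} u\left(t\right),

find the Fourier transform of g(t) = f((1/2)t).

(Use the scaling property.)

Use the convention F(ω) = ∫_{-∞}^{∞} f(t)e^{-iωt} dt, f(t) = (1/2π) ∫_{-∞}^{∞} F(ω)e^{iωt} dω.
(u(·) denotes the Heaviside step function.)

F[g](ω) = \frac{2 \left(\left(2 i \omega + 3\right)^{2} - 16\right)}{\left(\left(2 i \omega + 3\right)^{2} + 16\right)^{2}}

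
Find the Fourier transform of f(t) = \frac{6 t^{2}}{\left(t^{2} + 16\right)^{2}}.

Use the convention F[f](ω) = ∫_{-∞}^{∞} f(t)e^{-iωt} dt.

F(ω) = \frac{3 \pi \left(1 - 4 \left|{\omega}\right|\right) e^{- 4 \left|{\omega}\right|}}{4}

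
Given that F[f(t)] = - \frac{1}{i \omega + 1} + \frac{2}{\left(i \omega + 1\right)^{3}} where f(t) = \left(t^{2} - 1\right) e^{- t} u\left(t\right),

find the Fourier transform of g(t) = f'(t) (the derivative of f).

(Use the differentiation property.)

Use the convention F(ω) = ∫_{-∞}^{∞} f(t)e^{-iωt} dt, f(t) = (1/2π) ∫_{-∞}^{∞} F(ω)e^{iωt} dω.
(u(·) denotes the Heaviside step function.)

F[g](ω) = \frac{i \omega \left(2 i \omega - \left(i \omega + 1\right)^{3} + 2\right)}{\left(i \omega + 1\right)^{4}}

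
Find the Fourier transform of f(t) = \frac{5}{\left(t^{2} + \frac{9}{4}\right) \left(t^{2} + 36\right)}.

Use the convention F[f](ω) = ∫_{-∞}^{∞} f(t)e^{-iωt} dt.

F(ω) = - \frac{2 \pi e^{- 6 \left|{\omega}\right|}}{81} + \frac{8 \pi e^{- \frac{3 \left|{\omega}\right|}{2}}}{81}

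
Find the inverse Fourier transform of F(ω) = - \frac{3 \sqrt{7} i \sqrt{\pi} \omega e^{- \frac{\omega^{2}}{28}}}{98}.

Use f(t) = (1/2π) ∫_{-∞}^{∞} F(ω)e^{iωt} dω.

f(t) = 3 t e^{- 7 t^{2}}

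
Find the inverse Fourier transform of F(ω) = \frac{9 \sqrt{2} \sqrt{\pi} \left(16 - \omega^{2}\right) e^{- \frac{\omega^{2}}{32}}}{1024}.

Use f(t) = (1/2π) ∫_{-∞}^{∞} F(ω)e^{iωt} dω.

f(t) = 9 t^{2} e^{- 8 t^{2}}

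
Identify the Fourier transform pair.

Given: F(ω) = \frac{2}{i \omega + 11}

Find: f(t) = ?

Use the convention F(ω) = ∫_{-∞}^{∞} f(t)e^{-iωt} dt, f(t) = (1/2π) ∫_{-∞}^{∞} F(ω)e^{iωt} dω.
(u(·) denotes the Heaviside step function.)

f(t) = 2 e^{- 11 t} u\left(t\right)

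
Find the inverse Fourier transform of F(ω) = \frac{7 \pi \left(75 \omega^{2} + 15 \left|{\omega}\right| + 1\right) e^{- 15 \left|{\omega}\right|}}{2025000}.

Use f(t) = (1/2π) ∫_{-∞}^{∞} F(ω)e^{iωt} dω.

f(t) = \frac{7}{\left(t^{2} + 225\right)^{3}}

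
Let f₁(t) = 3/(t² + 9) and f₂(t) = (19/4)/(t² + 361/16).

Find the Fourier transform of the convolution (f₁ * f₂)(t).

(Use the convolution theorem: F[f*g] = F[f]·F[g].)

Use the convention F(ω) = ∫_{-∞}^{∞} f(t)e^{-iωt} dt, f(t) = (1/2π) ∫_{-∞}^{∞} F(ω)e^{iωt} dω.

F[f₁*f₂](ω) = \pi^{2} e^{- \frac{31 \left|{\omega}\right|}{4}}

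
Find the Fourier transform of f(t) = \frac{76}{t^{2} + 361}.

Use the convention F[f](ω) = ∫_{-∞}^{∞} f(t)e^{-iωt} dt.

F(ω) = 4 \pi e^{- 19 \left|{\omega}\right|}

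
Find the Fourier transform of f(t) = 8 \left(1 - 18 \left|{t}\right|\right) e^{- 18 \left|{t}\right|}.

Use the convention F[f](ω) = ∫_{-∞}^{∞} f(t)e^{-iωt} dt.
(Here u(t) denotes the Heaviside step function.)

F(ω) = \frac{576 \omega^{2}}{\left(\omega^{2} + 324\right)^{2}}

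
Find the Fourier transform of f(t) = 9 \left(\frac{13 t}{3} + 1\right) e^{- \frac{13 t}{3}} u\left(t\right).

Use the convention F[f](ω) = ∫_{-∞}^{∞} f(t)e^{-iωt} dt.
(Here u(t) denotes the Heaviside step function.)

F(ω) = \frac{27 \left(- 3 i \omega - 26\right)}{9 \omega^{2} - 78 i \omega - 169}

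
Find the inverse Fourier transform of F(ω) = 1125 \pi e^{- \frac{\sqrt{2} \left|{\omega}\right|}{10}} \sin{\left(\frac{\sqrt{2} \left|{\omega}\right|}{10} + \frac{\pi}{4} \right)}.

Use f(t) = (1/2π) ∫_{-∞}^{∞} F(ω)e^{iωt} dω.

f(t) = \frac{9}{t^{4} + \frac{1}{625}}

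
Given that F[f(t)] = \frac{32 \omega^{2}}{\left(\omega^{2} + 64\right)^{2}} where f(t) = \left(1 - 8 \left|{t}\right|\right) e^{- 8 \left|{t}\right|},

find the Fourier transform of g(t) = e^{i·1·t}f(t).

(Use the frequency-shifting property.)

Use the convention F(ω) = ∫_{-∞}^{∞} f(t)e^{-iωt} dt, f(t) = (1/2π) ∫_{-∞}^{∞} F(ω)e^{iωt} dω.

F[g](ω) = \frac{32 \left(\omega - 1\right)^{2}}{\left(\left(\omega - 1\right)^{2} + 64\right)^{2}}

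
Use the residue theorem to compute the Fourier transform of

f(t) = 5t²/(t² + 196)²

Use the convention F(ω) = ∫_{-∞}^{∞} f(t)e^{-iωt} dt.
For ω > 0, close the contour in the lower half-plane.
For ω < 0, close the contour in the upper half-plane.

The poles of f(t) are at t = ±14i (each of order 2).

Let g(z) = f(z)e^{-iωz}; for large |z| the factor e^{-iωz} decays in the lower half-plane when ω > 0 and in the upper half-plane when ω < 0.

Case ω > 0 (lower half-plane, clockwise contour ⇒ F(ω) = -2πi·ΣRes):
  Res_{z = - 14 i} g(z) = \frac{5 i \left(1 - 14 \omega\right) e^{- 14 \omega}}{56} (pole of order 2)
  F(ω) = -2πi·ΣRes = \frac{5 \pi \left(1 - 14 \omega\right) e^{- 14 \omega}}{28}

Case ω < 0 (upper half-plane, counterclockwise contour ⇒ F(ω) = +2πi·ΣRes):
  Res_{z = 14 i} g(z) = \frac{5 i \left(- 14 \omega - 1\right) e^{14 \omega}}{56} (pole of order 2)
  F(ω) = 2πi·ΣRes = \frac{5 \pi \left(14 \omega + 1\right) e^{14 \omega}}{28}

Both cases combine into a single formula in |ω|:

F(ω) = \frac{5 \pi \left(1 - 14 \left|{\omega}\right|\right) e^{- 14 \left|{\omega}\right|}}{28}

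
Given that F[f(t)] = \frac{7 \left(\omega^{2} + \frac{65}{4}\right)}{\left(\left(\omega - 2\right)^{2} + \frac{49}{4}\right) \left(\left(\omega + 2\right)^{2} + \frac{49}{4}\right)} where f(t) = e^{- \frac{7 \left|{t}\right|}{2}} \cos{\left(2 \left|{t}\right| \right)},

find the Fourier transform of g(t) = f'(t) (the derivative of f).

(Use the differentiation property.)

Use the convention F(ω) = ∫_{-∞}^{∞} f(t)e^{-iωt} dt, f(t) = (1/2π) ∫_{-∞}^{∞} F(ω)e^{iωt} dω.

F[g](ω) = \frac{28 i \omega \left(4 \omega^{2} + 65\right)}{16 \omega^{4} + 264 \omega^{2} + 4225}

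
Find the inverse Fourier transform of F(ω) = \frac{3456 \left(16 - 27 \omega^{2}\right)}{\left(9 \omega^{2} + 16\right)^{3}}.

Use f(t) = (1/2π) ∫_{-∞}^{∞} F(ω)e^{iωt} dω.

f(t) = 8 t^{2} e^{- \frac{4 \left|{t}\right|}{3}}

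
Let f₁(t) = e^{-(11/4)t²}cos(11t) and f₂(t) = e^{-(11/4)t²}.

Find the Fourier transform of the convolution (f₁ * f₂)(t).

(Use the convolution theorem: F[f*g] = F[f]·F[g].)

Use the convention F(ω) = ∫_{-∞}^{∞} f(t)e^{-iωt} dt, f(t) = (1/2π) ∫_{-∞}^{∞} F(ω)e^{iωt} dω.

F[f₁*f₂](ω) = \frac{2 \pi \left(e^{4 \omega} + 1\right) e^{- \frac{2 \omega^{2}}{11} - 2 \omega - 11}}{11}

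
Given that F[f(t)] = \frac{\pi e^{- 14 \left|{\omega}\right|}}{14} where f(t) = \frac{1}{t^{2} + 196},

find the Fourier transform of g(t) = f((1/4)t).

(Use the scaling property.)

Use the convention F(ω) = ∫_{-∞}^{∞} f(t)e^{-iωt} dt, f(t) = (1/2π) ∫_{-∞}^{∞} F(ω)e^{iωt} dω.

F[g](ω) = \frac{2 \pi e^{- 56 \left|{\omega}\right|}}{7}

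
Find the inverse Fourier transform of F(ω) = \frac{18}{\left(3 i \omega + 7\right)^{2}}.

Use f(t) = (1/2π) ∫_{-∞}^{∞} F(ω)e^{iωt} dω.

f(t) = 2 t e^{- \frac{7 t}{3}} u\left(t\right)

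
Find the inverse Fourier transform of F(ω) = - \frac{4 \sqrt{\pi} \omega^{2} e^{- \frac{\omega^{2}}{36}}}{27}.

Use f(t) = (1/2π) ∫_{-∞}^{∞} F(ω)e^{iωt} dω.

f(t) = 4 \left(36 t^{2} - 2\right) e^{- 9 t^{2}}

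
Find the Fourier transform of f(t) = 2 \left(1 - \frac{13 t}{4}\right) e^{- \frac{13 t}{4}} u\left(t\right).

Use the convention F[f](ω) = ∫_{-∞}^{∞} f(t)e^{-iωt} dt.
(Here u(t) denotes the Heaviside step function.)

F(ω) = \frac{32 i \omega}{- 16 \omega^{2} + 104 i \omega + 169}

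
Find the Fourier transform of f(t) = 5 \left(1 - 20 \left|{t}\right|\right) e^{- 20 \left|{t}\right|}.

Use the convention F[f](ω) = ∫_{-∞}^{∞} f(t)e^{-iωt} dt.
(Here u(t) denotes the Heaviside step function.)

F(ω) = \frac{400 \omega^{2}}{\left(\omega^{2} + 400\right)^{2}}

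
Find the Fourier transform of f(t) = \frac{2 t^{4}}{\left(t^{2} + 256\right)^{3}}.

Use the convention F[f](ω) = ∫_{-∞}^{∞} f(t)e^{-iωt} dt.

F(ω) = \frac{\pi \left(256 \omega^{2} - 80 \left|{\omega}\right| + 3\right) e^{- 16 \left|{\omega}\right|}}{64}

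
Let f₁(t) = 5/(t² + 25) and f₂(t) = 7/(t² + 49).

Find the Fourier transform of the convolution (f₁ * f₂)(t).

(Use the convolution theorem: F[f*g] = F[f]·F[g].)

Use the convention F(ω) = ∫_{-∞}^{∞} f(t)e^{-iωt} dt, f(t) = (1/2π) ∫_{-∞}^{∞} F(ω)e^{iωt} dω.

F[f₁*f₂](ω) = \pi^{2} e^{- 12 \left|{\omega}\right|}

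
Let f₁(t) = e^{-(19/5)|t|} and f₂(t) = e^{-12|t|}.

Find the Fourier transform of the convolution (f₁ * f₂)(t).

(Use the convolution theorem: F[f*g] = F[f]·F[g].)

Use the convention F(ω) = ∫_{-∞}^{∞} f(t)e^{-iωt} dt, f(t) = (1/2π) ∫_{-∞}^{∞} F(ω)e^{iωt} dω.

F[f₁*f₂](ω) = \frac{4560}{\left(\omega^{2} + 144\right) \left(25 \omega^{2} + 361\right)}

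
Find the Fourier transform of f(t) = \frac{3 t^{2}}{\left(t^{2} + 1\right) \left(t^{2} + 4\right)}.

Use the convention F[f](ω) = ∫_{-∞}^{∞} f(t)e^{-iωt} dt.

F(ω) = \pi \left(2 - e^{\left|{\omega}\right|}\right) e^{- 2 \left|{\omega}\right|}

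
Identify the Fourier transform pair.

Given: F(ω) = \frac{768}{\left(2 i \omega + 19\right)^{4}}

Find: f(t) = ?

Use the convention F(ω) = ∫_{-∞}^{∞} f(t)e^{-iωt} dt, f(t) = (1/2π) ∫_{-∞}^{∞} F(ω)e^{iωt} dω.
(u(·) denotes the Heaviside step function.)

f(t) = 8 t^{3} e^{- \frac{19 t}{2}} u\left(t\right)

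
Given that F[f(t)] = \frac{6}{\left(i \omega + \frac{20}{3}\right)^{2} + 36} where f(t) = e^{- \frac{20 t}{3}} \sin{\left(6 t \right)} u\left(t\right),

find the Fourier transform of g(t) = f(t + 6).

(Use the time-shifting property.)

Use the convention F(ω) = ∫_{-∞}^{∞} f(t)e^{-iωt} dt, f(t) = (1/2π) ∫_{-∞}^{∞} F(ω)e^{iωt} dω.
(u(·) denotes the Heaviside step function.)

F[g](ω) = \frac{54 e^{6 i \omega}}{\left(3 i \omega + 20\right)^{2} + 324}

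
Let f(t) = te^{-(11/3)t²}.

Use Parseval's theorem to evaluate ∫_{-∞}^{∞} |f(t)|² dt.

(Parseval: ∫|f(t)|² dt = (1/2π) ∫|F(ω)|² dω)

∫|f(t)|² dt = \frac{3 \sqrt{66} \sqrt{\pi}}{968}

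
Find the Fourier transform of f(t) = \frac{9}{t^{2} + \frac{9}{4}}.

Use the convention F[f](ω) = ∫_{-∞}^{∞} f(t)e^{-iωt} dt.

F(ω) = 6 \pi e^{- \frac{3 \left|{\omega}\right|}{2}}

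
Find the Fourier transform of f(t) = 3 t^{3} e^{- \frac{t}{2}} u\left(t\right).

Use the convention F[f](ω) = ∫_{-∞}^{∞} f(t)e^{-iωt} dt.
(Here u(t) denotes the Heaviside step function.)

F(ω) = \frac{288}{\left(2 i \omega + 1\right)^{4}}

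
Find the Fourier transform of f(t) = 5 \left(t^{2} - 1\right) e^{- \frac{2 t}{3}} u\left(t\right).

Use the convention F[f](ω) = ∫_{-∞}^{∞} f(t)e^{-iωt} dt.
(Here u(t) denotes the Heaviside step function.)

F(ω) = \frac{15 \left(54 i \omega - \left(3 i \omega + 2\right)^{3} + 36\right)}{\left(3 i \omega + 2\right)^{4}}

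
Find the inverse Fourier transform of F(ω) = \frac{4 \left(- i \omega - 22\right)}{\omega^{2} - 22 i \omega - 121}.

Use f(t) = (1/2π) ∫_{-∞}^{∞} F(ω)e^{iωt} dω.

f(t) = 4 \left(11 t + 1\right) e^{- 11 t} u\left(t\right)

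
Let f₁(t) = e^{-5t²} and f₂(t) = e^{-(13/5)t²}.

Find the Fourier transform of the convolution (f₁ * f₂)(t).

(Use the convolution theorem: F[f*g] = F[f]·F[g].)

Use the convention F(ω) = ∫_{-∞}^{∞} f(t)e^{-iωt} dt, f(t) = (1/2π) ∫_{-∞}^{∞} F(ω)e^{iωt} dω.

F[f₁*f₂](ω) = \frac{\sqrt{13} \pi e^{- \frac{19 \omega^{2}}{130}}}{13}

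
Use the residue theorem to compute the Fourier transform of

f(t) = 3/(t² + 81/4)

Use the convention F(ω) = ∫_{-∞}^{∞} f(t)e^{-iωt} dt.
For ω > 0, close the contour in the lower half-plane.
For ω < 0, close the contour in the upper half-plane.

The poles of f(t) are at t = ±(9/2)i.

Let g(z) = f(z)e^{-iωz}; for large |z| the factor e^{-iωz} decays in the lower half-plane when ω > 0 and in the upper half-plane when ω < 0.

Case ω > 0 (lower half-plane, clockwise contour ⇒ F(ω) = -2πi·ΣRes):
  Res_{z = - \frac{9 i}{2}} g(z) = \frac{i e^{- \frac{9 \omega}{2}}}{3}
  F(ω) = -2πi·ΣRes = \frac{2 \pi e^{- \frac{9 \omega}{2}}}{3}

Case ω < 0 (upper half-plane, counterclockwise contour ⇒ F(ω) = +2πi·ΣRes):
  Res_{z = \frac{9 i}{2}} g(z) = - \frac{i e^{\frac{9 \omega}{2}}}{3}
  F(ω) = 2πi·ΣRes = \frac{2 \pi e^{\frac{9 \omega}{2}}}{3}

Both cases combine into a single formula in |ω|:

F(ω) = \frac{2 \pi e^{- \frac{9 \left|{\omega}\right|}{2}}}{3}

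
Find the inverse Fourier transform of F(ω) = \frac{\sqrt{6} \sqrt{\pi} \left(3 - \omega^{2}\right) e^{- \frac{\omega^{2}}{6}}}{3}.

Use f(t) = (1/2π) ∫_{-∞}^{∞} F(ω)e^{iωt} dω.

f(t) = 9 t^{2} e^{- \frac{3 t^{2}}{2}}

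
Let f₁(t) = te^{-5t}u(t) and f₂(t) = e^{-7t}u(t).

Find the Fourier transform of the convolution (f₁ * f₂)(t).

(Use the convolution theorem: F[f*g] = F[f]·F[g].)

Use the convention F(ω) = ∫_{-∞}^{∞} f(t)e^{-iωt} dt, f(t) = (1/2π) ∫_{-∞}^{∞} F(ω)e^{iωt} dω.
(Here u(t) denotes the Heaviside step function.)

F[f₁*f₂](ω) = \frac{1}{\left(i \omega + 5\right)^{2} \left(i \omega + 7\right)}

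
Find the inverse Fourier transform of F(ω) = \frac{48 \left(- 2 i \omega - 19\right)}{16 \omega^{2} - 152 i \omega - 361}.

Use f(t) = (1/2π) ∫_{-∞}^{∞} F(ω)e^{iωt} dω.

f(t) = 6 \left(\frac{19 t}{4} + 1\right) e^{- \frac{19 t}{4}} u\left(t\right)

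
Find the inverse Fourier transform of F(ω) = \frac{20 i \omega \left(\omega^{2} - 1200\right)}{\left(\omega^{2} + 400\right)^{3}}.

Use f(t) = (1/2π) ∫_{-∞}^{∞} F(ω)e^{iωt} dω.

f(t) = 5 t e^{- 20 \left|{t}\right|} \left|{t}\right|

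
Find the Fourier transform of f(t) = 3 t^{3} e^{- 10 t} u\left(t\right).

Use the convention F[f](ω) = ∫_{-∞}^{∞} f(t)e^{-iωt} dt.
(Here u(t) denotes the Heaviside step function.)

F(ω) = \frac{18}{\left(i \omega + 10\right)^{4}}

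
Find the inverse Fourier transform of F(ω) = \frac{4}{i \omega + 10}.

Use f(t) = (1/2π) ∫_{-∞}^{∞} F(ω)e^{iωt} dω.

f(t) = 4 e^{- 10 t} u\left(t\right)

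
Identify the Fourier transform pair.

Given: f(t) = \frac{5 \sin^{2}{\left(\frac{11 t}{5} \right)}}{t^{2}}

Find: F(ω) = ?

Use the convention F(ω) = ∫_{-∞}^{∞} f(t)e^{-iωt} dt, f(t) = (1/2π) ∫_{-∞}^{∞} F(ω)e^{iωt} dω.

F(ω) = \begin{cases} \frac{\pi \left(22 - 5 \left|{\omega}\right|\right)}{2} & \text{for}\: \omega > - \frac{22}{5} \wedge \omega < \frac{22}{5} \\0 & \text{otherwise} \end{cases}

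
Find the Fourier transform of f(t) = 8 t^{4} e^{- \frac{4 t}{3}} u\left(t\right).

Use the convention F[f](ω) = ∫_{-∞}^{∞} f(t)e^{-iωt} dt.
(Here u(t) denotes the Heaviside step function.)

F(ω) = \frac{46656}{\left(3 i \omega + 4\right)^{5}}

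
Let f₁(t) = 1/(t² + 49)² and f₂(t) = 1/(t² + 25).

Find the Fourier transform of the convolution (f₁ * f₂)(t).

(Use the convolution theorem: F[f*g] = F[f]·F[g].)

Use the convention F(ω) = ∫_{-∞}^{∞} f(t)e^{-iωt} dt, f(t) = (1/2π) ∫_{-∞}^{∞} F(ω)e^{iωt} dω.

F[f₁*f₂](ω) = \frac{\pi^{2} \left(7 \left|{\omega}\right| + 1\right) e^{- 12 \left|{\omega}\right|}}{3430}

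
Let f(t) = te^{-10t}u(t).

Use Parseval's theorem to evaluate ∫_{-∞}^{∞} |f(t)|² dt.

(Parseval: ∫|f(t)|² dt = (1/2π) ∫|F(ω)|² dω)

∫|f(t)|² dt = \frac{1}{4000}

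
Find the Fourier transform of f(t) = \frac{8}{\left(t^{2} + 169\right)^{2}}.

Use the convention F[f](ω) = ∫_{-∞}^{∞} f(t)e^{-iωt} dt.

F(ω) = \frac{4 \pi \left(13 \left|{\omega}\right| + 1\right) e^{- 13 \left|{\omega}\right|}}{2197}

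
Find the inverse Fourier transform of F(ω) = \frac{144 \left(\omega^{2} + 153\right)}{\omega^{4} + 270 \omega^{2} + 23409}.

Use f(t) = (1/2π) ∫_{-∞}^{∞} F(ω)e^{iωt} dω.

f(t) = 6 e^{- 12 \left|{t}\right|} \cos{\left(3 \left|{t}\right| \right)}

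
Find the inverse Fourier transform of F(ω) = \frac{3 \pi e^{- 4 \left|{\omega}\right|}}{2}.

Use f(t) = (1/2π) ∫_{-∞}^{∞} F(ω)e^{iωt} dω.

f(t) = \frac{6}{t^{2} + 16}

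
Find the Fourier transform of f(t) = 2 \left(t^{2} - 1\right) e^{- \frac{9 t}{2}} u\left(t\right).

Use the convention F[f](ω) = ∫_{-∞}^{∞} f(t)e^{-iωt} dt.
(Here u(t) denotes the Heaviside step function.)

F(ω) = \frac{4 \left(16 i \omega - \left(2 i \omega + 9\right)^{3} + 72\right)}{\left(2 i \omega + 9\right)^{4}}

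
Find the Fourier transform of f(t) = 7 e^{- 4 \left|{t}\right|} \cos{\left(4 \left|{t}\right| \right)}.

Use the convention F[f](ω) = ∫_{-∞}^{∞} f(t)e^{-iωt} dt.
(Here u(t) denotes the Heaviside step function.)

F(ω) = \frac{56 \left(\omega^{2} + 32\right)}{\omega^{4} + 1024}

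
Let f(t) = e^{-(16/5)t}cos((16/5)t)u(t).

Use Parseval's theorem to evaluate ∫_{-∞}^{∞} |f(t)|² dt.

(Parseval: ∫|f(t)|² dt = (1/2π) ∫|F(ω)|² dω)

∫|f(t)|² dt = \frac{15}{128}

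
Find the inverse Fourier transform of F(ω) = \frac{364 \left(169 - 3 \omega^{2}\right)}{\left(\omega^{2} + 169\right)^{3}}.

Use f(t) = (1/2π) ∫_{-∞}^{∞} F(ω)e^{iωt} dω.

f(t) = 7 t^{2} e^{- 13 \left|{t}\right|}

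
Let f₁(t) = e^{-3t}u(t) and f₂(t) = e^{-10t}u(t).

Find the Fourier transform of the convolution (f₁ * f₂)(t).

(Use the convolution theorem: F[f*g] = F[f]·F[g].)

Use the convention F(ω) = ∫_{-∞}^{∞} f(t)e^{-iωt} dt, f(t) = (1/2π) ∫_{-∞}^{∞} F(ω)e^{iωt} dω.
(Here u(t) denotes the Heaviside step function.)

F[f₁*f₂](ω) = \frac{1}{\left(i \omega + 3\right) \left(i \omega + 10\right)}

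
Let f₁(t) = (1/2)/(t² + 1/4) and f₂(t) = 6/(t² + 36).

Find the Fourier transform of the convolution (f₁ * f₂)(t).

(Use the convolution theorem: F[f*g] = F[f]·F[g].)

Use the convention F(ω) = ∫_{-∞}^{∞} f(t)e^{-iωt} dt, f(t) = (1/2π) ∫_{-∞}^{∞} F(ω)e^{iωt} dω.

F[f₁*f₂](ω) = \pi^{2} e^{- \frac{13 \left|{\omega}\right|}{2}}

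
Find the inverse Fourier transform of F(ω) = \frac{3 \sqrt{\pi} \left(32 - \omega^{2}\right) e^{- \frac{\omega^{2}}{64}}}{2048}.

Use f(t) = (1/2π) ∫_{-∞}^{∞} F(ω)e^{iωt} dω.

f(t) = 6 t^{2} e^{- 16 t^{2}}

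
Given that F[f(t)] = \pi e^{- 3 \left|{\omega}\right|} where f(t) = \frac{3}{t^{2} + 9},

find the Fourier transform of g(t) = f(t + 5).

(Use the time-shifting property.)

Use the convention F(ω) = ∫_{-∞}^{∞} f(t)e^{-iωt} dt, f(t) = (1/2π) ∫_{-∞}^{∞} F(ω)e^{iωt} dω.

F[g](ω) = \pi e^{5 i \omega - 3 \left|{\omega}\right|}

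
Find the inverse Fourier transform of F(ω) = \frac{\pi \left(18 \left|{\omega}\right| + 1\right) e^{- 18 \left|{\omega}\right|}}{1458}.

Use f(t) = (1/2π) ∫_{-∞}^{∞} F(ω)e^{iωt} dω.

f(t) = \frac{8}{\left(t^{2} + 324\right)^{2}}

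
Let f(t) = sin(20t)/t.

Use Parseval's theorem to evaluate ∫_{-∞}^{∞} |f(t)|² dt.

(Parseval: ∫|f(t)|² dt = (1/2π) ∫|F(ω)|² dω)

∫|f(t)|² dt = 20 \pi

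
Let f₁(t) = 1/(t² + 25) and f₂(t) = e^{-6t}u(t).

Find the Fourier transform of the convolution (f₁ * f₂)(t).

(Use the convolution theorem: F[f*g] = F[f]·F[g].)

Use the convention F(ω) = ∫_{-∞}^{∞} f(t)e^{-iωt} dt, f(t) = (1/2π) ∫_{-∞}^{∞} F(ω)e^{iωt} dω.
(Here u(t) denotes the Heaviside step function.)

F[f₁*f₂](ω) = \frac{\pi e^{- 5 \left|{\omega}\right|}}{5 \left(i \omega + 6\right)}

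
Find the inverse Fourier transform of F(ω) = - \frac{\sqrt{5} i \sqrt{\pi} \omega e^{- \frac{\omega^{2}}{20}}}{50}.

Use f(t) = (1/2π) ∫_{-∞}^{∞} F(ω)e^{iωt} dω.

f(t) = t e^{- 5 t^{2}}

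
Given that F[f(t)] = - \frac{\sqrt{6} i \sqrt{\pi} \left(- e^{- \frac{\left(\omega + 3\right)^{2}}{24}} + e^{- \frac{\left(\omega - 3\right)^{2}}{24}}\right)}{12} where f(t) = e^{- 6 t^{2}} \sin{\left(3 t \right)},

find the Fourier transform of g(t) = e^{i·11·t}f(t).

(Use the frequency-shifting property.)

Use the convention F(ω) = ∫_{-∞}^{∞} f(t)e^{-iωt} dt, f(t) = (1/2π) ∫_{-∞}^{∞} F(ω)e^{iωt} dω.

F[g](ω) = \frac{\sqrt{6} i \sqrt{\pi} e^{- \frac{\left(\omega - 8\right)^{2}}{24}}}{12} - \frac{\sqrt{6} i \sqrt{\pi} e^{- \frac{\left(\omega - 14\right)^{2}}{24}}}{12}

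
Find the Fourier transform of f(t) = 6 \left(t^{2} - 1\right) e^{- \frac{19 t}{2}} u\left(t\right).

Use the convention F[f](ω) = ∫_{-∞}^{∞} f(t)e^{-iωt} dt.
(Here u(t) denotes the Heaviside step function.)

F(ω) = \frac{12 \left(16 i \omega - \left(2 i \omega + 19\right)^{3} + 152\right)}{\left(2 i \omega + 19\right)^{4}}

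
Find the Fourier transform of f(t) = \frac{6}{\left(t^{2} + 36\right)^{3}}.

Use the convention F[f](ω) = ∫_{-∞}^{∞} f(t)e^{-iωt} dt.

F(ω) = \frac{\pi \left(12 \omega^{2} + 6 \left|{\omega}\right| + 1\right) e^{- 6 \left|{\omega}\right|}}{3456}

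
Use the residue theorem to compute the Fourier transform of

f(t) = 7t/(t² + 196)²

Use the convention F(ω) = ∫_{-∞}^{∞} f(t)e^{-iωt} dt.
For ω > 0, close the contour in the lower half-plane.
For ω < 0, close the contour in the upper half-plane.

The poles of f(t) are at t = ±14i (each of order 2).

Let g(z) = f(z)e^{-iωz}; for large |z| the factor e^{-iωz} decays in the lower half-plane when ω > 0 and in the upper half-plane when ω < 0.

Case ω > 0 (lower half-plane, clockwise contour ⇒ F(ω) = -2πi·ΣRes):
  Res_{z = - 14 i} g(z) = \frac{\omega e^{- 14 \omega}}{8} (pole of order 2)
  F(ω) = -2πi·ΣRes = - \frac{i \pi \omega e^{- 14 \omega}}{4}

Case ω < 0 (upper half-plane, counterclockwise contour ⇒ F(ω) = +2πi·ΣRes):
  Res_{z = 14 i} g(z) = - \frac{\omega e^{14 \omega}}{8} (pole of order 2)
  F(ω) = 2πi·ΣRes = - \frac{i \pi \omega e^{14 \omega}}{4}

Both cases combine into a single formula in |ω|:

F(ω) = - \frac{i \pi \omega e^{- 14 \left|{\omega}\right|}}{4}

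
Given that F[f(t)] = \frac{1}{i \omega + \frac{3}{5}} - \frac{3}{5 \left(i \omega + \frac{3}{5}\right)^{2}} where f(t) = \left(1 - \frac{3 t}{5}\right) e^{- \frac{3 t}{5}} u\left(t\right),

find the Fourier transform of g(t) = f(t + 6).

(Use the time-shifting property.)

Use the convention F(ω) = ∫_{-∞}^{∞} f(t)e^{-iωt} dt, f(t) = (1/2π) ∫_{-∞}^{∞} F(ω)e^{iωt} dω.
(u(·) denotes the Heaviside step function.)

F[g](ω) = \frac{25 i \omega e^{6 i \omega}}{- 25 \omega^{2} + 30 i \omega + 9}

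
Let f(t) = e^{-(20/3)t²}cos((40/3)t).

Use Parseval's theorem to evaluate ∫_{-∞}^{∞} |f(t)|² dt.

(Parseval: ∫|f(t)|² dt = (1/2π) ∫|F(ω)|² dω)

∫|f(t)|² dt = \frac{\sqrt{30} \sqrt{\pi} \left(1 + e^{\frac{40}{3}}\right)}{40 e^{\frac{40}{3}}}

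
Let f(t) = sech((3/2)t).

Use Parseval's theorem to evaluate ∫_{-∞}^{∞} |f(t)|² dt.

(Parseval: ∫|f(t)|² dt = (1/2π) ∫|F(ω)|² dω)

∫|f(t)|² dt = \frac{4}{3}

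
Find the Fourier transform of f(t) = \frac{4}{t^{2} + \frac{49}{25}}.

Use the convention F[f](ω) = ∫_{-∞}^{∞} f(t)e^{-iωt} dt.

F(ω) = \frac{20 \pi e^{- \frac{7 \left|{\omega}\right|}{5}}}{7}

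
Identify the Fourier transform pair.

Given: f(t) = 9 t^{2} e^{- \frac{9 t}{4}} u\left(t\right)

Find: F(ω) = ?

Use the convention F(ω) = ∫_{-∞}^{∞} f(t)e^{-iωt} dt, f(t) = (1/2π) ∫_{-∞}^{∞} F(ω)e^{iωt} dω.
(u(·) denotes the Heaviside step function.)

F(ω) = \frac{1152}{\left(4 i \omega + 9\right)^{3}}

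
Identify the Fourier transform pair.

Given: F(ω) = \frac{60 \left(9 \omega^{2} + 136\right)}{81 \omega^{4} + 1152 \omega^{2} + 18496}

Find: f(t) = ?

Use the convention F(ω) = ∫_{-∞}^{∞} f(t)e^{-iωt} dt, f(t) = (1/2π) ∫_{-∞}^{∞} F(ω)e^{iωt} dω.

f(t) = e^{- \frac{10 \left|{t}\right|}{3}} \cos{\left(2 t \right)}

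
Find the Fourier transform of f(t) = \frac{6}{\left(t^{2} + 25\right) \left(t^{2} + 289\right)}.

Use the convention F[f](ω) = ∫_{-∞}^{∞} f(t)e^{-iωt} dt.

F(ω) = \frac{\pi \left(17 e^{12 \left|{\omega}\right|} - 5\right) e^{- 17 \left|{\omega}\right|}}{3740}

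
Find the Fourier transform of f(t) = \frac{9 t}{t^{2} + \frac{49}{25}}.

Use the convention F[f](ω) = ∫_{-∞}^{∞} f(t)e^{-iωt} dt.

F(ω) = - 9 i \pi e^{- \frac{7 \left|{\omega}\right|}{5}} \operatorname{sign}{\left(\omega \right)}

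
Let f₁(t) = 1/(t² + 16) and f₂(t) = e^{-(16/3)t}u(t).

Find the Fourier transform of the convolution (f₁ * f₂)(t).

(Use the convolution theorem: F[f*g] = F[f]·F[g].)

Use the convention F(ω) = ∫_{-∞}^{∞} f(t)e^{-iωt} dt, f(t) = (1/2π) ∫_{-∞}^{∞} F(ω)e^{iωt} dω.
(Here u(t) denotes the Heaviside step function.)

F[f₁*f₂](ω) = \frac{3 \pi e^{- 4 \left|{\omega}\right|}}{4 \left(3 i \omega + 16\right)}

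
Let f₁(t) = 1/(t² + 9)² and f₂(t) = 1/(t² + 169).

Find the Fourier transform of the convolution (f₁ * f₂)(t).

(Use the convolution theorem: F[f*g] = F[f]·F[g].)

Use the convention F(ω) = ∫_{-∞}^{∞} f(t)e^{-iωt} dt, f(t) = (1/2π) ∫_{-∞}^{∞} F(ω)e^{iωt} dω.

F[f₁*f₂](ω) = \frac{\pi^{2} \left(3 \left|{\omega}\right| + 1\right) e^{- 16 \left|{\omega}\right|}}{702}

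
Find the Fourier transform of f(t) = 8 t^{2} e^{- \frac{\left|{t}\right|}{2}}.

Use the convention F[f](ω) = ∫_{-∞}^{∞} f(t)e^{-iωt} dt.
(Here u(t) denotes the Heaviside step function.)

F(ω) = \frac{256 \left(1 - 12 \omega^{2}\right)}{\left(4 \omega^{2} + 1\right)^{3}}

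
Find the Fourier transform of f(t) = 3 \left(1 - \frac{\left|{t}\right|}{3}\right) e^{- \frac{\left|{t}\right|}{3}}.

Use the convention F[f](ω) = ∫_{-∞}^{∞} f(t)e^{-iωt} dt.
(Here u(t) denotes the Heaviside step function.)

F(ω) = \frac{324 \omega^{2}}{\left(9 \omega^{2} + 1\right)^{2}}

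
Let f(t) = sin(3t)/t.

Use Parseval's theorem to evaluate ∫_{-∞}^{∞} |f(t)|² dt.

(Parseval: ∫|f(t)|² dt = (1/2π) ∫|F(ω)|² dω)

∫|f(t)|² dt = 3 \pi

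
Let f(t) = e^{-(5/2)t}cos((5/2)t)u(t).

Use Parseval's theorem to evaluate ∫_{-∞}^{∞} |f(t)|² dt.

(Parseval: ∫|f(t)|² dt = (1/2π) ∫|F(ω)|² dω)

∫|f(t)|² dt = \frac{3}{20}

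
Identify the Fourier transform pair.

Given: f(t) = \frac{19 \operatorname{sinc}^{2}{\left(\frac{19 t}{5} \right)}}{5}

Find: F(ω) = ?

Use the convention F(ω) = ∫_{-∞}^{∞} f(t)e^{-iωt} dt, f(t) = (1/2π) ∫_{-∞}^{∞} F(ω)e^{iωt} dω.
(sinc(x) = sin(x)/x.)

F(ω) = \begin{cases} \frac{\pi \left(38 - 5 \left|{\omega}\right|\right)}{38} & \text{for}\: \omega > - \frac{38}{5} \wedge \omega < \frac{38}{5} \\0 & \text{otherwise} \end{cases}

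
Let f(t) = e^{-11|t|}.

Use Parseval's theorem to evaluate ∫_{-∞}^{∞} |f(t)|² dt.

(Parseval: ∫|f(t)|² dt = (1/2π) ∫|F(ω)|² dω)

∫|f(t)|² dt = \frac{1}{11}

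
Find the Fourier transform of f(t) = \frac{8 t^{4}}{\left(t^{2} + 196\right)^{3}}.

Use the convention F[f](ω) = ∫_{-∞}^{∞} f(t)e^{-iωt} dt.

F(ω) = \frac{\pi \left(196 \omega^{2} - 70 \left|{\omega}\right| + 3\right) e^{- 14 \left|{\omega}\right|}}{14}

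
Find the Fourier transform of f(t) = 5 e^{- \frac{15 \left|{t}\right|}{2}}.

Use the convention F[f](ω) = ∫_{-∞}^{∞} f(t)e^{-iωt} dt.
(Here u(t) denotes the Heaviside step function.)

F(ω) = \frac{300}{4 \omega^{2} + 225}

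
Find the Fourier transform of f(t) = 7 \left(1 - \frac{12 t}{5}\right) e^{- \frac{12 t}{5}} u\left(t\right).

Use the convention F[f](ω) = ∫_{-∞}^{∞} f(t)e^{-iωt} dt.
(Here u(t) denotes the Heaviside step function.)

F(ω) = \frac{175 i \omega}{- 25 \omega^{2} + 120 i \omega + 144}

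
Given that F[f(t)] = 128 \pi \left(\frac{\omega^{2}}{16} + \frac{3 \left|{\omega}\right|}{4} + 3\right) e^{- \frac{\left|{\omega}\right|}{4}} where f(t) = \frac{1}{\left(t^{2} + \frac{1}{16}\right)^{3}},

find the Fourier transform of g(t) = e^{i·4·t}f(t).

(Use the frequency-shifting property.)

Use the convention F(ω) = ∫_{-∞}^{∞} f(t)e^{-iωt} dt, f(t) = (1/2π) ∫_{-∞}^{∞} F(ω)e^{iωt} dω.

F[g](ω) = 8 \pi \left(\left(\omega - 4\right)^{2} + 12 \left|{\omega - 4}\right| + 48\right) e^{- \frac{\left|{\omega - 4}\right|}{4}}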